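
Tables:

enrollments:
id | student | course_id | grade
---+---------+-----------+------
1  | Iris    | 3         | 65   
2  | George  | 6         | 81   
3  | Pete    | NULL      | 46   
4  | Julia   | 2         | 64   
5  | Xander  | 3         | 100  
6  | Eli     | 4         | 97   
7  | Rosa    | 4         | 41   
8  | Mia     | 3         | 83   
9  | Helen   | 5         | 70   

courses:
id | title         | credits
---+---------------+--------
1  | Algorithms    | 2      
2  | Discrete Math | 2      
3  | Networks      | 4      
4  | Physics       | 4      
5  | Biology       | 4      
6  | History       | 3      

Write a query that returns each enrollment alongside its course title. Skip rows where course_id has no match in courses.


INNER JOIN keeps only enrollments rows whose course_id matches an id in courses. Walk through each enrollment:
  - enrollment 1 (Iris): course_id=3 -> matches Networks
  - enrollment 2 (George): course_id=6 -> matches History
  - enrollment 3 (Pete): course_id=NULL, no match -> dropped
  - enrollment 4 (Julia): course_id=2 -> matches Discrete Math
  - enrollment 5 (Xander): course_id=3 -> matches Networks
  - enrollment 6 (Eli): course_id=4 -> matches Physics
  - enrollment 7 (Rosa): course_id=4 -> matches Physics
  - enrollment 8 (Mia): course_id=3 -> matches Networks
  - enrollment 9 (Helen): course_id=5 -> matches Biology
So 1 of 9 rows is dropped.

SQL:
SELECT a.student, b.title AS course
FROM enrollments a
INNER JOIN courses b ON a.course_id = b.id

Result:
student | course       
--------+--------------
Iris    | Networks     
George  | History      
Julia   | Discrete Math
Xander  | Networks     
Eli     | Physics      
Rosa    | Physics      
Mia     | Networks     
Helen   | Biology      


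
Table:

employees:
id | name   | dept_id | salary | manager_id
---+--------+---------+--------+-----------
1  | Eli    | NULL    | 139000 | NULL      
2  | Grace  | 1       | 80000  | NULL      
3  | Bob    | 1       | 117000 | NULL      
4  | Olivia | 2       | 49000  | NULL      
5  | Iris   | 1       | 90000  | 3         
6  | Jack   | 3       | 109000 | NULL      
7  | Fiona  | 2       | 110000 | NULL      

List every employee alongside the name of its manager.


This is a self-join: employees is joined to a second copy of itself, matching each row's manager_id to another row's id. Use LEFT JOIN so rows with manager_id=NULL are kept.
  - employee 1 (Eli): manager_id=NULL -> NULL
  - employee 2 (Grace): manager_id=NULL -> NULL
  - employee 3 (Bob): manager_id=NULL -> NULL
  - employee 4 (Olivia): manager_id=NULL -> NULL
  - employee 5 (Iris): manager_id=3 -> Bob
  - employee 6 (Jack): manager_id=NULL -> NULL
  - employee 7 (Fiona): manager_id=NULL -> NULL

SQL:
SELECT a.name AS item, b.name AS manager
FROM employees a
LEFT JOIN employees b ON a.manager_id = b.id

Result:
item   | manager
-------+--------
Eli    | NULL   
Grace  | NULL   
Bob    | NULL   
Olivia | NULL   
Iris   | Bob    
Jack   | NULL   
Fiona  | NULL   


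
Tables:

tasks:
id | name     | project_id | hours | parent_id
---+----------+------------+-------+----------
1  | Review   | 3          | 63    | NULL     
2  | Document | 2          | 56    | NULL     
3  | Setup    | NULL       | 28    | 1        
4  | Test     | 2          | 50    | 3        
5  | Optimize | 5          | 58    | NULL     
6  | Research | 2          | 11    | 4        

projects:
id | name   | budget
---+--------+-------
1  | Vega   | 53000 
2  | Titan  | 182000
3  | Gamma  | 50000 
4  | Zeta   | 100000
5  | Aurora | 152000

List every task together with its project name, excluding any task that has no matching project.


INNER JOIN keeps only tasks rows whose project_id matches an id in projects. Walk through each task:
  - task 1 (Review): project_id=3 -> matches Gamma
  - task 2 (Document): project_id=2 -> matches Titan
  - task 3 (Setup): project_id=NULL, no match -> dropped
  - task 4 (Test): project_id=2 -> matches Titan
  - task 5 (Optimize): project_id=5 -> matches Aurora
  - task 6 (Research): project_id=2 -> matches Titan
So 1 of 6 rows is dropped.

SQL:
SELECT a.name, b.name AS project
FROM tasks a
INNER JOIN projects b ON a.project_id = b.id

Result:
name     | project
---------+--------
Review   | Gamma  
Document | Titan  
Test     | Titan  
Optimize | Aurora 
Research | Titan  


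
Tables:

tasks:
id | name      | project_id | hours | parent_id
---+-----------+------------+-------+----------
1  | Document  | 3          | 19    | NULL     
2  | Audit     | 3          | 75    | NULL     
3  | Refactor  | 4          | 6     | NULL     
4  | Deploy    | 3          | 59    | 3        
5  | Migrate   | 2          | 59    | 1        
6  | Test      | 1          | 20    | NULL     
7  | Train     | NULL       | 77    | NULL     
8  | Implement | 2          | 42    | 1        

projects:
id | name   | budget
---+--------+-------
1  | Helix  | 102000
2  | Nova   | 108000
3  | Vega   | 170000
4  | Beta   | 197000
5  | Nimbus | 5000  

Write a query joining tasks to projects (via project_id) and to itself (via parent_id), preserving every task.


Two LEFT JOINs from the same base table tasks: one to projects via project_id, one to tasks itself via parent_id. Both are LEFT so every task is preserved.
Match against projects:
  - task 1 (Document): project_id=3 -> matches Vega
  - task 2 (Audit): project_id=3 -> matches Vega
  - task 3 (Refactor): project_id=4 -> matches Beta
  - task 4 (Deploy): project_id=3 -> matches Vega
  - task 5 (Migrate): project_id=2 -> matches Nova
  - task 6 (Test): project_id=1 -> matches Helix
  - task 7 (Train): project_id=NULL, no match -> kept with NULL
  - task 8 (Implement): project_id=2 -> matches Nova
Match against tasks (self):
  - task 1 (Document): parent_id=NULL -> NULL
  - task 2 (Audit): parent_id=NULL -> NULL
  - task 3 (Refactor): parent_id=NULL -> NULL
  - task 4 (Deploy): parent_id=3 -> Refactor
  - task 5 (Migrate): parent_id=1 -> Document
  - task 6 (Test): parent_id=NULL -> NULL
  - task 7 (Train): parent_id=NULL -> NULL
  - task 8 (Implement): parent_id=1 -> Document

SQL:
SELECT a.name, b.name AS project, c.name AS parent
FROM tasks a
LEFT JOIN projects b ON a.project_id = b.id
LEFT JOIN tasks c ON a.parent_id = c.id

Result:
name      | project | parent  
----------+---------+---------
Document  | Vega    | NULL    
Audit     | Vega    | NULL    
Refactor  | Beta    | NULL    
Deploy    | Vega    | Refactor
Migrate   | Nova    | Document
Test      | Helix   | NULL    
Train     | NULL    | NULL    
Implement | Nova    | Document


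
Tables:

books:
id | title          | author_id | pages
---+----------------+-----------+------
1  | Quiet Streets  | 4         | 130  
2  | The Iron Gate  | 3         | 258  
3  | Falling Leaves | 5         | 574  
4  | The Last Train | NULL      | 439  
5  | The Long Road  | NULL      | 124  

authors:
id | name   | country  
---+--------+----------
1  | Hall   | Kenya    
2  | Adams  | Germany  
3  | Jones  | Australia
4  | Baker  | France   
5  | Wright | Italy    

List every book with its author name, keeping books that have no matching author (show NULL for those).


LEFT JOIN keeps every row from books (the left table); where author_id has no match in authors, the author columns become NULL. Walk through each book:
  - book 1 (Quiet Streets): author_id=4 -> matches Baker
  - book 2 (The Iron Gate): author_id=3 -> matches Jones
  - book 3 (Falling Leaves): author_id=5 -> matches Wright
  - book 4 (The Last Train): author_id=NULL, no match -> kept with NULL
  - book 5 (The Long Road): author_id=NULL, no match -> kept with NULL
All 5 rows appear; 2 have NULL author.

SQL:
SELECT a.title, b.name AS author
FROM books a
LEFT JOIN authors b ON a.author_id = b.id

Result:
title          | author
---------------+-------
Quiet Streets  | Baker 
The Iron Gate  | Jones 
Falling Leaves | Wright
The Last Train | NULL  
The Long Road  | NULL  


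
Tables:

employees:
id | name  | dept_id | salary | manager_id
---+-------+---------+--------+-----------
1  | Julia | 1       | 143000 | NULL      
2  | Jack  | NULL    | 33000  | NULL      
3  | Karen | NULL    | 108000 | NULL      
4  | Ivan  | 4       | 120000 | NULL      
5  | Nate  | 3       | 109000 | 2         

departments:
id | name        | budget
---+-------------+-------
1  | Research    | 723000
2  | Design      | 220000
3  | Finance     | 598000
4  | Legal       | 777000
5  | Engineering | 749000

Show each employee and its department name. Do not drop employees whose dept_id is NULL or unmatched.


LEFT JOIN keeps every row from employees (the left table); where dept_id has no match in departments, the department columns become NULL. Walk through each employee:
  - employee 1 (Julia): dept_id=1 -> matches Research
  - employee 2 (Jack): dept_id=NULL, no match -> kept with NULL
  - employee 3 (Karen): dept_id=NULL, no match -> kept with NULL
  - employee 4 (Ivan): dept_id=4 -> matches Legal
  - employee 5 (Nate): dept_id=3 -> matches Finance
All 5 rows appear; 2 have NULL department.

SQL:
SELECT a.name, b.name AS department
FROM employees a
LEFT JOIN departments b ON a.dept_id = b.id

Result:
name  | department
------+-----------
Julia | Research  
Jack  | NULL      
Karen | NULL      
Ivan  | Legal     
Nate  | Finance   


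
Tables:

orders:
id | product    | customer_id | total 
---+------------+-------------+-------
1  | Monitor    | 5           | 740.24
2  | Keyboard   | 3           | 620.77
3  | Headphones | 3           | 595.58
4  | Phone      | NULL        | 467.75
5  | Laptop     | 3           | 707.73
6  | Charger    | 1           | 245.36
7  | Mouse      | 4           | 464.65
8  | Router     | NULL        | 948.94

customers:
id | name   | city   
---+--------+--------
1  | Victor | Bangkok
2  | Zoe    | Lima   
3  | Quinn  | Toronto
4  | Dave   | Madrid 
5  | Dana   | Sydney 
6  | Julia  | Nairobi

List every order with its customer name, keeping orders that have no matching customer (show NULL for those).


LEFT JOIN keeps every row from orders (the left table); where customer_id has no match in customers, the customer columns become NULL. Walk through each order:
  - order 1 (Monitor): customer_id=5 -> matches Dana
  - order 2 (Keyboard): customer_id=3 -> matches Quinn
  - order 3 (Headphones): customer_id=3 -> matches Quinn
  - order 4 (Phone): customer_id=NULL, no match -> kept with NULL
  - order 5 (Laptop): customer_id=3 -> matches Quinn
  - order 6 (Charger): customer_id=1 -> matches Victor
  - order 7 (Mouse): customer_id=4 -> matches Dave
  - order 8 (Router): customer_id=NULL, no match -> kept with NULL
All 8 rows appear; 2 have NULL customer.

SQL:
SELECT a.product, b.name AS customer
FROM orders a
LEFT JOIN customers b ON a.customer_id = b.id

Result:
product    | customer
-----------+---------
Monitor    | Dana    
Keyboard   | Quinn   
Headphones | Quinn   
Phone      | NULL    
Laptop     | Quinn   
Charger    | Victor  
Mouse      | Dave    
Router     | NULL    


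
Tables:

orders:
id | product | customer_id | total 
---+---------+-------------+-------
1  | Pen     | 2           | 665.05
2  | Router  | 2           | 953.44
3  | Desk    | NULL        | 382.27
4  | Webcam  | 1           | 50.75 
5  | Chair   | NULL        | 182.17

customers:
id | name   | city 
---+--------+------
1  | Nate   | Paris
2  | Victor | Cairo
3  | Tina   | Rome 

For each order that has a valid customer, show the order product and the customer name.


INNER JOIN keeps only orders rows whose customer_id matches an id in customers. Walk through each order:
  - order 1 (Pen): customer_id=2 -> matches Victor
  - order 2 (Router): customer_id=2 -> matches Victor
  - order 3 (Desk): customer_id=NULL, no match -> dropped
  - order 4 (Webcam): customer_id=1 -> matches Nate
  - order 5 (Chair): customer_id=NULL, no match -> dropped
So 2 of 5 rows are dropped.

SQL:
SELECT a.product, b.name AS customer
FROM orders a
INNER JOIN customers b ON a.customer_id = b.id

Result:
product | customer
--------+---------
Pen     | Victor  
Router  | Victor  
Webcam  | Nate    


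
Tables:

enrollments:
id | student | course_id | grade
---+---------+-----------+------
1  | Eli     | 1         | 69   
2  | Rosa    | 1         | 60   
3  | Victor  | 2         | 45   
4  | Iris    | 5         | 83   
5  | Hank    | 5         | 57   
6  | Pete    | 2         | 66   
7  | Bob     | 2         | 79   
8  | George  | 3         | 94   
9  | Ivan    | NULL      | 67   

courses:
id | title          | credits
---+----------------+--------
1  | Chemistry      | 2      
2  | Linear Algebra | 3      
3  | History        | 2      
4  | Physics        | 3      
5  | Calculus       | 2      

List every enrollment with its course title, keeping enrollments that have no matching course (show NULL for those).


LEFT JOIN keeps every row from enrollments (the left table); where course_id has no match in courses, the course columns become NULL. Walk through each enrollment:
  - enrollment 1 (Eli): course_id=1 -> matches Chemistry
  - enrollment 2 (Rosa): course_id=1 -> matches Chemistry
  - enrollment 3 (Victor): course_id=2 -> matches Linear Algebra
  - enrollment 4 (Iris): course_id=5 -> matches Calculus
  - enrollment 5 (Hank): course_id=5 -> matches Calculus
  - enrollment 6 (Pete): course_id=2 -> matches Linear Algebra
  - enrollment 7 (Bob): course_id=2 -> matches Linear Algebra
  - enrollment 8 (George): course_id=3 -> matches History
  - enrollment 9 (Ivan): course_id=NULL, no match -> kept with NULL
All 9 rows appear; 1 has NULL course.

SQL:
SELECT a.student, b.title AS course
FROM enrollments a
LEFT JOIN courses b ON a.course_id = b.id

Result:
student | course        
--------+---------------
Eli     | Chemistry     
Rosa    | Chemistry     
Victor  | Linear Algebra
Iris    | Calculus      
Hank    | Calculus      
Pete    | Linear Algebra
Bob     | Linear Algebra
George  | History       
Ivan    | NULL          


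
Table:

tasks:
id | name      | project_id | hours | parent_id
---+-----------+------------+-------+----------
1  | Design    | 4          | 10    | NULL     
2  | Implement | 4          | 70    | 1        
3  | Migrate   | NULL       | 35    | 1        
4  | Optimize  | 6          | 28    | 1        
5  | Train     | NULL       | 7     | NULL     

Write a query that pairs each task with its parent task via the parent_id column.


This is a self-join: tasks is joined to a second copy of itself, matching each row's parent_id to another row's id. Use LEFT JOIN so rows with parent_id=NULL are kept.
  - task 1 (Design): parent_id=NULL -> NULL
  - task 2 (Implement): parent_id=1 -> Design
  - task 3 (Migrate): parent_id=1 -> Design
  - task 4 (Optimize): parent_id=1 -> Design
  - task 5 (Train): parent_id=NULL -> NULL

SQL:
SELECT a.name AS item, b.name AS parent
FROM tasks a
LEFT JOIN tasks b ON a.parent_id = b.id

Result:
item      | parent
----------+-------
Design    | NULL  
Implement | Design
Migrate   | Design
Optimize  | Design
Train     | NULL  


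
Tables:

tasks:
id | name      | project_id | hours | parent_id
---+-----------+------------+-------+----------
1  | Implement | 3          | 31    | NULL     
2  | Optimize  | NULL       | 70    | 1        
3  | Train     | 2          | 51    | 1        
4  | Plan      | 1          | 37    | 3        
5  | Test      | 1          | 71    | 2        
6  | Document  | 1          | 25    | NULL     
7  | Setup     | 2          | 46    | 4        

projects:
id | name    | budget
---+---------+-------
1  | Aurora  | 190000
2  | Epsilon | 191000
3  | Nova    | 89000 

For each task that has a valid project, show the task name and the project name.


INNER JOIN keeps only tasks rows whose project_id matches an id in projects. Walk through each task:
  - task 1 (Implement): project_id=3 -> matches Nova
  - task 2 (Optimize): project_id=NULL, no match -> dropped
  - task 3 (Train): project_id=2 -> matches Epsilon
  - task 4 (Plan): project_id=1 -> matches Aurora
  - task 5 (Test): project_id=1 -> matches Aurora
  - task 6 (Document): project_id=1 -> matches Aurora
  - task 7 (Setup): project_id=2 -> matches Epsilon
So 1 of 7 rows is dropped.

SQL:
SELECT a.name, b.name AS project
FROM tasks a
INNER JOIN projects b ON a.project_id = b.id

Result:
name      | project
----------+--------
Implement | Nova   
Train     | Epsilon
Plan      | Aurora 
Test      | Aurora 
Document  | Aurora 
Setup     | Epsilon


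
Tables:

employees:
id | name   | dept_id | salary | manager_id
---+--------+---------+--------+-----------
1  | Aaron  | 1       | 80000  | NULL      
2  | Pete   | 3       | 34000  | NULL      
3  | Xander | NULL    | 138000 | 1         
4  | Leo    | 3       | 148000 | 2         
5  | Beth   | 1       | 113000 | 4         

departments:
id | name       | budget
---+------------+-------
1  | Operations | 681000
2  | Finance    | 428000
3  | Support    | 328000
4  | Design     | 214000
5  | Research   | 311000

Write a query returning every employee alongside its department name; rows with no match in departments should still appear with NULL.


LEFT JOIN keeps every row from employees (the left table); where dept_id has no match in departments, the department columns become NULL. Walk through each employee:
  - employee 1 (Aaron): dept_id=1 -> matches Operations
  - employee 2 (Pete): dept_id=3 -> matches Support
  - employee 3 (Xander): dept_id=NULL, no match -> kept with NULL
  - employee 4 (Leo): dept_id=3 -> matches Support
  - employee 5 (Beth): dept_id=1 -> matches Operations
All 5 rows appear; 1 has NULL department.

SQL:
SELECT a.name, b.name AS department
FROM employees a
LEFT JOIN departments b ON a.dept_id = b.id

Result:
name   | department
-------+-----------
Aaron  | Operations
Pete   | Support   
Xander | NULL      
Leo    | Support   
Beth   | Operations


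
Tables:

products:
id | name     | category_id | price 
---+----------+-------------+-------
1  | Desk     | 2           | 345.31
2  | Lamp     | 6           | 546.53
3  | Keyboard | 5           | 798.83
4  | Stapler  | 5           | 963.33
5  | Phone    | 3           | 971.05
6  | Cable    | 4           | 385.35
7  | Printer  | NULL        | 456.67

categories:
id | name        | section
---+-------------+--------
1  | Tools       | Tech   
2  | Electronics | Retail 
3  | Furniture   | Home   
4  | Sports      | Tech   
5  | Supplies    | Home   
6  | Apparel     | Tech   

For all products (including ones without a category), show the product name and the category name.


LEFT JOIN keeps every row from products (the left table); where category_id has no match in categories, the category columns become NULL. Walk through each product:
  - product 1 (Desk): category_id=2 -> matches Electronics
  - product 2 (Lamp): category_id=6 -> matches Apparel
  - product 3 (Keyboard): category_id=5 -> matches Supplies
  - product 4 (Stapler): category_id=5 -> matches Supplies
  - product 5 (Phone): category_id=3 -> matches Furniture
  - product 6 (Cable): category_id=4 -> matches Sports
  - product 7 (Printer): category_id=NULL, no match -> kept with NULL
All 7 rows appear; 1 has NULL category.

SQL:
SELECT a.name, b.name AS category
FROM products a
LEFT JOIN categories b ON a.category_id = b.id

Result:
name     | category   
---------+------------
Desk     | Electronics
Lamp     | Apparel    
Keyboard | Supplies   
Stapler  | Supplies   
Phone    | Furniture  
Cable    | Sports     
Printer  | NULL       


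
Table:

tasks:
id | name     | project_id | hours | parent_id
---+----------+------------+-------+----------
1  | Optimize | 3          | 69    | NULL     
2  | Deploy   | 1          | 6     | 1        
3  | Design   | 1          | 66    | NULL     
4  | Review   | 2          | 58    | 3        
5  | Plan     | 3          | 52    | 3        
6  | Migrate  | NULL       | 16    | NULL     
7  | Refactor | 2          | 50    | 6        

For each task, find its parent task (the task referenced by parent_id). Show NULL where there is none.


This is a self-join: tasks is joined to a second copy of itself, matching each row's parent_id to another row's id. Use LEFT JOIN so rows with parent_id=NULL are kept.
  - task 1 (Optimize): parent_id=NULL -> NULL
  - task 2 (Deploy): parent_id=1 -> Optimize
  - task 3 (Design): parent_id=NULL -> NULL
  - task 4 (Review): parent_id=3 -> Design
  - task 5 (Plan): parent_id=3 -> Design
  - task 6 (Migrate): parent_id=NULL -> NULL
  - task 7 (Refactor): parent_id=6 -> Migrate

SQL:
SELECT a.name AS item, b.name AS parent
FROM tasks a
LEFT JOIN tasks b ON a.parent_id = b.id

Result:
item     | parent  
---------+---------
Optimize | NULL    
Deploy   | Optimize
Design   | NULL    
Review   | Design  
Plan     | Design  
Migrate  | NULL    
Refactor | Migrate 


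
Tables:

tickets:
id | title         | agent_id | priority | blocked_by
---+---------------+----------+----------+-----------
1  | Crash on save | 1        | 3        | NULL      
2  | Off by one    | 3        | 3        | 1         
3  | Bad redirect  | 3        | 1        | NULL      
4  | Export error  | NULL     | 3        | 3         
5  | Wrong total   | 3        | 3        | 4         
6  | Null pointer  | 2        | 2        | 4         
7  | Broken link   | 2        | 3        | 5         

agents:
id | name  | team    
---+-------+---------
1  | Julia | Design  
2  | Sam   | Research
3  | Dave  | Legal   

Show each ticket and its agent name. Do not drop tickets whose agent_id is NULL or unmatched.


LEFT JOIN keeps every row from tickets (the left table); where agent_id has no match in agents, the agent columns become NULL. Walk through each ticket:
  - ticket 1 (Crash on save): agent_id=1 -> matches Julia
  - ticket 2 (Off by one): agent_id=3 -> matches Dave
  - ticket 3 (Bad redirect): agent_id=3 -> matches Dave
  - ticket 4 (Export error): agent_id=NULL, no match -> kept with NULL
  - ticket 5 (Wrong total): agent_id=3 -> matches Dave
  - ticket 6 (Null pointer): agent_id=2 -> matches Sam
  - ticket 7 (Broken link): agent_id=2 -> matches Sam
All 7 rows appear; 1 has NULL agent.

SQL:
SELECT a.title, b.name AS agent
FROM tickets a
LEFT JOIN agents b ON a.agent_id = b.id

Result:
title         | agent
--------------+------
Crash on save | Julia
Off by one    | Dave 
Bad redirect  | Dave 
Export error  | NULL 
Wrong total   | Dave 
Null pointer  | Sam  
Broken link   | Sam  


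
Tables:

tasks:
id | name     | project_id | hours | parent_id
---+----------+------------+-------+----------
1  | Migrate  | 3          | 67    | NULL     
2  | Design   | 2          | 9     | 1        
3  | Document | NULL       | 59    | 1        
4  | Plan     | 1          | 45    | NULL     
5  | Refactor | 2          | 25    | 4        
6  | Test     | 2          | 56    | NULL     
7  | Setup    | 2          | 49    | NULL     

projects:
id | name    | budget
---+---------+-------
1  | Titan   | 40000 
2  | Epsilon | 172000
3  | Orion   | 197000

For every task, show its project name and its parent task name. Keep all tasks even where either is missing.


Two LEFT JOINs from the same base table tasks: one to projects via project_id, one to tasks itself via parent_id. Both are LEFT so every task is preserved.
Match against projects:
  - task 1 (Migrate): project_id=3 -> matches Orion
  - task 2 (Design): project_id=2 -> matches Epsilon
  - task 3 (Document): project_id=NULL, no match -> kept with NULL
  - task 4 (Plan): project_id=1 -> matches Titan
  - task 5 (Refactor): project_id=2 -> matches Epsilon
  - task 6 (Test): project_id=2 -> matches Epsilon
  - task 7 (Setup): project_id=2 -> matches Epsilon
Match against tasks (self):
  - task 1 (Migrate): parent_id=NULL -> NULL
  - task 2 (Design): parent_id=1 -> Migrate
  - task 3 (Document): parent_id=1 -> Migrate
  - task 4 (Plan): parent_id=NULL -> NULL
  - task 5 (Refactor): parent_id=4 -> Plan
  - task 6 (Test): parent_id=NULL -> NULL
  - task 7 (Setup): parent_id=NULL -> NULL

SQL:
SELECT a.name, b.name AS project, c.name AS parent
FROM tasks a
LEFT JOIN projects b ON a.project_id = b.id
LEFT JOIN tasks c ON a.parent_id = c.id

Result:
name     | project | parent 
---------+---------+--------
Migrate  | Orion   | NULL   
Design   | Epsilon | Migrate
Document | NULL    | Migrate
Plan     | Titan   | NULL   
Refactor | Epsilon | Plan   
Test     | Epsilon | NULL   
Setup    | Epsilon | NULL   


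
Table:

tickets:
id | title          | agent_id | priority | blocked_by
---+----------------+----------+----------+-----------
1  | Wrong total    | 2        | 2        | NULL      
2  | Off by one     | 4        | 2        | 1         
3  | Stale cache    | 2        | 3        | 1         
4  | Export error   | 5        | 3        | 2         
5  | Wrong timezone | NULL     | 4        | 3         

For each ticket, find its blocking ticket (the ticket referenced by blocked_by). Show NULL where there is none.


This is a self-join: tickets is joined to a second copy of itself, matching each row's blocked_by to another row's id. Use LEFT JOIN so rows with blocked_by=NULL are kept.
  - ticket 1 (Wrong total): blocked_by=NULL -> NULL
  - ticket 2 (Off by one): blocked_by=1 -> Wrong total
  - ticket 3 (Stale cache): blocked_by=1 -> Wrong total
  - ticket 4 (Export error): blocked_by=2 -> Off by one
  - ticket 5 (Wrong timezone): blocked_by=3 -> Stale cache

SQL:
SELECT a.title AS item, b.title AS blocked_by
FROM tickets a
LEFT JOIN tickets b ON a.blocked_by = b.id

Result:
item           | blocked_by 
---------------+------------
Wrong total    | NULL       
Off by one     | Wrong total
Stale cache    | Wrong total
Export error   | Off by one 
Wrong timezone | Stale cache


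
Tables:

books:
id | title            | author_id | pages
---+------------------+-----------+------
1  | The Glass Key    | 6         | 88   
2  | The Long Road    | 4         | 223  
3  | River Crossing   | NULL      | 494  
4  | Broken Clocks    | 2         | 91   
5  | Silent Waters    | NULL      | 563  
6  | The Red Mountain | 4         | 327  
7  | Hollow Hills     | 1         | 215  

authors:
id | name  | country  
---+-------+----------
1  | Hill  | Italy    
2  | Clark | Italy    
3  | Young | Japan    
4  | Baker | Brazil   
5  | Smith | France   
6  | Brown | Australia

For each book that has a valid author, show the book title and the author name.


INNER JOIN keeps only books rows whose author_id matches an id in authors. Walk through each book:
  - book 1 (The Glass Key): author_id=6 -> matches Brown
  - book 2 (The Long Road): author_id=4 -> matches Baker
  - book 3 (River Crossing): author_id=NULL, no match -> dropped
  - book 4 (Broken Clocks): author_id=2 -> matches Clark
  - book 5 (Silent Waters): author_id=NULL, no match -> dropped
  - book 6 (The Red Mountain): author_id=4 -> matches Baker
  - book 7 (Hollow Hills): author_id=1 -> matches Hill
So 2 of 7 rows are dropped.

SQL:
SELECT a.title, b.name AS author
FROM books a
INNER JOIN authors b ON a.author_id = b.id

Result:
title            | author
-----------------+-------
The Glass Key    | Brown 
The Long Road    | Baker 
Broken Clocks    | Clark 
The Red Mountain | Baker 
Hollow Hills     | Hill  


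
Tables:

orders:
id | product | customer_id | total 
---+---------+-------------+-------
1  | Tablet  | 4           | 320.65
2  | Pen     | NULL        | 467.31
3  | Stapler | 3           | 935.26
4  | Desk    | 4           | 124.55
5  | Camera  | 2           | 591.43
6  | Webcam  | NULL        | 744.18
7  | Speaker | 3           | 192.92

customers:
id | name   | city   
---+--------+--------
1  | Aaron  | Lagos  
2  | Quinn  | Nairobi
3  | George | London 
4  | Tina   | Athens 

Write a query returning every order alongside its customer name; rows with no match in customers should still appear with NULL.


LEFT JOIN keeps every row from orders (the left table); where customer_id has no match in customers, the customer columns become NULL. Walk through each order:
  - order 1 (Tablet): customer_id=4 -> matches Tina
  - order 2 (Pen): customer_id=NULL, no match -> kept with NULL
  - order 3 (Stapler): customer_id=3 -> matches George
  - order 4 (Desk): customer_id=4 -> matches Tina
  - order 5 (Camera): customer_id=2 -> matches Quinn
  - order 6 (Webcam): customer_id=NULL, no match -> kept with NULL
  - order 7 (Speaker): customer_id=3 -> matches George
All 7 rows appear; 2 have NULL customer.

SQL:
SELECT a.product, b.name AS customer
FROM orders a
LEFT JOIN customers b ON a.customer_id = b.id

Result:
product | customer
--------+---------
Tablet  | Tina    
Pen     | NULL    
Stapler | George  
Desk    | Tina    
Camera  | Quinn   
Webcam  | NULL    
Speaker | George  


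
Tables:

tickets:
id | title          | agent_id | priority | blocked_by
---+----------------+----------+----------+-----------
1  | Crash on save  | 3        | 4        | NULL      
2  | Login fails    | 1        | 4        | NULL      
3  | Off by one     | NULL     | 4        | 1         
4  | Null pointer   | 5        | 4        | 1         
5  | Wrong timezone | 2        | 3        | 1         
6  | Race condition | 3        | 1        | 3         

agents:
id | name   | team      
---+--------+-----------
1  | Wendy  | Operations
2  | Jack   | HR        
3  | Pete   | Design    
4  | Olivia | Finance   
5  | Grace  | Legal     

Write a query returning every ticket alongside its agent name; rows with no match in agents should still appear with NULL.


LEFT JOIN keeps every row from tickets (the left table); where agent_id has no match in agents, the agent columns become NULL. Walk through each ticket:
  - ticket 1 (Crash on save): agent_id=3 -> matches Pete
  - ticket 2 (Login fails): agent_id=1 -> matches Wendy
  - ticket 3 (Off by one): agent_id=NULL, no match -> kept with NULL
  - ticket 4 (Null pointer): agent_id=5 -> matches Grace
  - ticket 5 (Wrong timezone): agent_id=2 -> matches Jack
  - ticket 6 (Race condition): agent_id=3 -> matches Pete
All 6 rows appear; 1 has NULL agent.

SQL:
SELECT a.title, b.name AS agent
FROM tickets a
LEFT JOIN agents b ON a.agent_id = b.id

Result:
title          | agent
---------------+------
Crash on save  | Pete 
Login fails    | Wendy
Off by one     | NULL 
Null pointer   | Grace
Wrong timezone | Jack 
Race condition | Pete 


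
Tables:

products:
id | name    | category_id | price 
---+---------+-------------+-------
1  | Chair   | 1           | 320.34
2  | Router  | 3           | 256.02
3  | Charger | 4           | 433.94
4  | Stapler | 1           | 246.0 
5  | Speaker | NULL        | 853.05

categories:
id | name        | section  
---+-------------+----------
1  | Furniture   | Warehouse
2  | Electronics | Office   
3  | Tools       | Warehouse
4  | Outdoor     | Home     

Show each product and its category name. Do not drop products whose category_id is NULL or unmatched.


LEFT JOIN keeps every row from products (the left table); where category_id has no match in categories, the category columns become NULL. Walk through each product:
  - product 1 (Chair): category_id=1 -> matches Furniture
  - product 2 (Router): category_id=3 -> matches Tools
  - product 3 (Charger): category_id=4 -> matches Outdoor
  - product 4 (Stapler): category_id=1 -> matches Furniture
  - product 5 (Speaker): category_id=NULL, no match -> kept with NULL
All 5 rows appear; 1 has NULL category.

SQL:
SELECT a.name, b.name AS category
FROM products a
LEFT JOIN categories b ON a.category_id = b.id

Result:
name    | category 
--------+----------
Chair   | Furniture
Router  | Tools    
Charger | Outdoor  
Stapler | Furniture
Speaker | NULL     


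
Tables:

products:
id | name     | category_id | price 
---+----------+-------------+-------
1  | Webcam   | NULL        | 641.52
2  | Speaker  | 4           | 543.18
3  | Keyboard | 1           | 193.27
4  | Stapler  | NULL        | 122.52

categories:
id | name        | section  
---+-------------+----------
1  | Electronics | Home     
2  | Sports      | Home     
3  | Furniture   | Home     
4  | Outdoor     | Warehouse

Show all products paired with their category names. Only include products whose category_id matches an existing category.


INNER JOIN keeps only products rows whose category_id matches an id in categories. Walk through each product:
  - product 1 (Webcam): category_id=NULL, no match -> dropped
  - product 2 (Speaker): category_id=4 -> matches Outdoor
  - product 3 (Keyboard): category_id=1 -> matches Electronics
  - product 4 (Stapler): category_id=NULL, no match -> dropped
So 2 of 4 rows are dropped.

SQL:
SELECT a.name, b.name AS category
FROM products a
INNER JOIN categories b ON a.category_id = b.id

Result:
name     | category   
---------+------------
Speaker  | Outdoor    
Keyboard | Electronics


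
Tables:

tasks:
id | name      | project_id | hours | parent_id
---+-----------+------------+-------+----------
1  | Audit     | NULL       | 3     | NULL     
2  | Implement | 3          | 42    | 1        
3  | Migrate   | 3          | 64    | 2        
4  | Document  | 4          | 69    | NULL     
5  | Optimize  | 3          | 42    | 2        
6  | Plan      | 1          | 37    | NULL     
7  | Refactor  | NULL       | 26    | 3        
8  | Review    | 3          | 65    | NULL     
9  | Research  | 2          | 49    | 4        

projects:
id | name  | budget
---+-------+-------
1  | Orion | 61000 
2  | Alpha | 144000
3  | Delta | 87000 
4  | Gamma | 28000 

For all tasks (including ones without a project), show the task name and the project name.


LEFT JOIN keeps every row from tasks (the left table); where project_id has no match in projects, the project columns become NULL. Walk through each task:
  - task 1 (Audit): project_id=NULL, no match -> kept with NULL
  - task 2 (Implement): project_id=3 -> matches Delta
  - task 3 (Migrate): project_id=3 -> matches Delta
  - task 4 (Document): project_id=4 -> matches Gamma
  - task 5 (Optimize): project_id=3 -> matches Delta
  - task 6 (Plan): project_id=1 -> matches Orion
  - task 7 (Refactor): project_id=NULL, no match -> kept with NULL
  - task 8 (Review): project_id=3 -> matches Delta
  - task 9 (Research): project_id=2 -> matches Alpha
All 9 rows appear; 2 have NULL project.

SQL:
SELECT a.name, b.name AS project
FROM tasks a
LEFT JOIN projects b ON a.project_id = b.id

Result:
name      | project
----------+--------
Audit     | NULL   
Implement | Delta  
Migrate   | Delta  
Document  | Gamma  
Optimize  | Delta  
Plan      | Orion  
Refactor  | NULL   
Review    | Delta  
Research  | Alpha  


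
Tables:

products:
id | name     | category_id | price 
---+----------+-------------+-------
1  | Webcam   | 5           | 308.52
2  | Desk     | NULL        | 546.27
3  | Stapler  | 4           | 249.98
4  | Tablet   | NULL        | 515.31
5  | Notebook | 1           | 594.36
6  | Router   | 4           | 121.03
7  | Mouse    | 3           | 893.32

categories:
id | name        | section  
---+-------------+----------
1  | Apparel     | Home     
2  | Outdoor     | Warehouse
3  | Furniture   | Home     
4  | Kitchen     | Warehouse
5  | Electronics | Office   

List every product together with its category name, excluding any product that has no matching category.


INNER JOIN keeps only products rows whose category_id matches an id in categories. Walk through each product:
  - product 1 (Webcam): category_id=5 -> matches Electronics
  - product 2 (Desk): category_id=NULL, no match -> dropped
  - product 3 (Stapler): category_id=4 -> matches Kitchen
  - product 4 (Tablet): category_id=NULL, no match -> dropped
  - product 5 (Notebook): category_id=1 -> matches Apparel
  - product 6 (Router): category_id=4 -> matches Kitchen
  - product 7 (Mouse): category_id=3 -> matches Furniture
So 2 of 7 rows are dropped.

SQL:
SELECT a.name, b.name AS category
FROM products a
INNER JOIN categories b ON a.category_id = b.id

Result:
name     | category   
---------+------------
Webcam   | Electronics
Stapler  | Kitchen    
Notebook | Apparel    
Router   | Kitchen    
Mouse    | Furniture  


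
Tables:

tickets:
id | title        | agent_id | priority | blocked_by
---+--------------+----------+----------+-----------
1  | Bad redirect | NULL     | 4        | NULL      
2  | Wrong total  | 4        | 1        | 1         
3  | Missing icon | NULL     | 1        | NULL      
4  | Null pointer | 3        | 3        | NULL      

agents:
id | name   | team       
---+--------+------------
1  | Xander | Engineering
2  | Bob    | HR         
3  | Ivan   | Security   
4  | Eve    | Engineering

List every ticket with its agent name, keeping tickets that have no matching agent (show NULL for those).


LEFT JOIN keeps every row from tickets (the left table); where agent_id has no match in agents, the agent columns become NULL. Walk through each ticket:
  - ticket 1 (Bad redirect): agent_id=NULL, no match -> kept with NULL
  - ticket 2 (Wrong total): agent_id=4 -> matches Eve
  - ticket 3 (Missing icon): agent_id=NULL, no match -> kept with NULL
  - ticket 4 (Null pointer): agent_id=3 -> matches Ivan
All 4 rows appear; 2 have NULL agent.

SQL:
SELECT a.title, b.name AS agent
FROM tickets a
LEFT JOIN agents b ON a.agent_id = b.id

Result:
title        | agent
-------------+------
Bad redirect | NULL 
Wrong total  | Eve  
Missing icon | NULL 
Null pointer | Ivan 


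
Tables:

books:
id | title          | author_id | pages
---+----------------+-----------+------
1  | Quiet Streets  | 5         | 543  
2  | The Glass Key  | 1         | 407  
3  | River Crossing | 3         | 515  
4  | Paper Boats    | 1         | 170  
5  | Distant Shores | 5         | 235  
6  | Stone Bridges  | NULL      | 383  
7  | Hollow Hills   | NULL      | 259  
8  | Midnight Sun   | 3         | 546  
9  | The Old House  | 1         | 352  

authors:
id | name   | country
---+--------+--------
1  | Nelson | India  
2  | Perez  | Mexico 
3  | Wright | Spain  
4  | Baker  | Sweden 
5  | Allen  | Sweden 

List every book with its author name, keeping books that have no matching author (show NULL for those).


LEFT JOIN keeps every row from books (the left table); where author_id has no match in authors, the author columns become NULL. Walk through each book:
  - book 1 (Quiet Streets): author_id=5 -> matches Allen
  - book 2 (The Glass Key): author_id=1 -> matches Nelson
  - book 3 (River Crossing): author_id=3 -> matches Wright
  - book 4 (Paper Boats): author_id=1 -> matches Nelson
  - book 5 (Distant Shores): author_id=5 -> matches Allen
  - book 6 (Stone Bridges): author_id=NULL, no match -> kept with NULL
  - book 7 (Hollow Hills): author_id=NULL, no match -> kept with NULL
  - book 8 (Midnight Sun): author_id=3 -> matches Wright
  - book 9 (The Old House): author_id=1 -> matches Nelson
All 9 rows appear; 2 have NULL author.

SQL:
SELECT a.title, b.name AS author
FROM books a
LEFT JOIN authors b ON a.author_id = b.id

Result:
title          | author
---------------+-------
Quiet Streets  | Allen 
The Glass Key  | Nelson
River Crossing | Wright
Paper Boats    | Nelson
Distant Shores | Allen 
Stone Bridges  | NULL  
Hollow Hills   | NULL  
Midnight Sun   | Wright
The Old House  | Nelson


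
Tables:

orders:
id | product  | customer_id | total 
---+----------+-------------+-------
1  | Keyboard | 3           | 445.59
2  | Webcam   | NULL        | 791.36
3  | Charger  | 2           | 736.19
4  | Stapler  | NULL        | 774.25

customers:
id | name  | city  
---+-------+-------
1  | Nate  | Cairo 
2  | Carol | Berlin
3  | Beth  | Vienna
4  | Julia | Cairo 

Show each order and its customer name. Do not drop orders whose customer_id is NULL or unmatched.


LEFT JOIN keeps every row from orders (the left table); where customer_id has no match in customers, the customer columns become NULL. Walk through each order:
  - order 1 (Keyboard): customer_id=3 -> matches Beth
  - order 2 (Webcam): customer_id=NULL, no match -> kept with NULL
  - order 3 (Charger): customer_id=2 -> matches Carol
  - order 4 (Stapler): customer_id=NULL, no match -> kept with NULL
All 4 rows appear; 2 have NULL customer.

SQL:
SELECT a.product, b.name AS customer
FROM orders a
LEFT JOIN customers b ON a.customer_id = b.id

Result:
product  | customer
---------+---------
Keyboard | Beth    
Webcam   | NULL    
Charger  | Carol   
Stapler  | NULL    


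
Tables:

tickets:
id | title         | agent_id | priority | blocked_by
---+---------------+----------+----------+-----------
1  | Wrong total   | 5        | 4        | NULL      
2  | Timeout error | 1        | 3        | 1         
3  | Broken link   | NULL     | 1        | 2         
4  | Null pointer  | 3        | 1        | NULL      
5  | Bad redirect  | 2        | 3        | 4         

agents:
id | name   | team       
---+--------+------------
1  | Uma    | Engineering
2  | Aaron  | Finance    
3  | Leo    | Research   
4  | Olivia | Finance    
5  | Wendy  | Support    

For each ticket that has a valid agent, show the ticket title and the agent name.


INNER JOIN keeps only tickets rows whose agent_id matches an id in agents. Walk through each ticket:
  - ticket 1 (Wrong total): agent_id=5 -> matches Wendy
  - ticket 2 (Timeout error): agent_id=1 -> matches Uma
  - ticket 3 (Broken link): agent_id=NULL, no match -> dropped
  - ticket 4 (Null pointer): agent_id=3 -> matches Leo
  - ticket 5 (Bad redirect): agent_id=2 -> matches Aaron
So 1 of 5 rows is dropped.

SQL:
SELECT a.title, b.name AS agent
FROM tickets a
INNER JOIN agents b ON a.agent_id = b.id

Result:
title         | agent
--------------+------
Wrong total   | Wendy
Timeout error | Uma  
Null pointer  | Leo  
Bad redirect  | Aaron
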